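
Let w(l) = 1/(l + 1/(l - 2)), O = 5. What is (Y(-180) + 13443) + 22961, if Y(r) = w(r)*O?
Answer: 1192630534/32761 ≈ 36404.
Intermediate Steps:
w(l) = 1/(l + 1/(-2 + l))
Y(r) = 5*(-2 + r)/(1 + r² - 2*r) (Y(r) = ((-2 + r)/(1 + r² - 2*r))*5 = 5*(-2 + r)/(1 + r² - 2*r))
(Y(-180) + 13443) + 22961 = (5*(-2 - 180)/(1 + (-180)² - 2*(-180)) + 13443) + 22961 = (5*(-182)/(1 + 32400 + 360) + 13443) + 22961 = (5*(-182)/32761 + 13443) + 22961 = (5*(1/32761)*(-182) + 13443) + 22961 = (-910/32761 + 13443) + 22961 = 440405213/32761 + 22961 = 1192630534/32761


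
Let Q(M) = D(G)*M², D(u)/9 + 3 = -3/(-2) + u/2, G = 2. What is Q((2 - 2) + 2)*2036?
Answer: -36648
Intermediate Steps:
D(u) = -27/2 + 9*u/2 (D(u) = -27 + 9*(-3/(-2) + u/2) = -27 + 9*(-3*(-½) + u*(½)) = -27 + 9*(3/2 + u/2) = -27 + (27/2 + 9*u/2) = -27/2 + 9*u/2)
Q(M) = -9*M²/2 (Q(M) = (-27/2 + (9/2)*2)*M² = (-27/2 + 9)*M² = -9*M²/2)
Q((2 - 2) + 2)*2036 = -9*((2 - 2) + 2)²/2*2036 = -9*(0 + 2)²/2*2036 = -9/2*2²*2036 = -9/2*4*2036 = -18*2036 = -36648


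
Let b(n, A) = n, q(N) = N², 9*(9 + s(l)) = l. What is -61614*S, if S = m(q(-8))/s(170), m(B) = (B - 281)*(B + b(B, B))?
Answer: 15402514176/89 ≈ 1.7306e+8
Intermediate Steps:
s(l) = -9 + l/9
m(B) = 2*B*(-281 + B) (m(B) = (B - 281)*(B + B) = (-281 + B)*(2*B) = 2*B*(-281 + B))
S = -249984/89 (S = (2*(-8)²*(-281 + (-8)²))/(-9 + (⅑)*170) = (2*64*(-281 + 64))/(-9 + 170/9) = (2*64*(-217))/(89/9) = -27776*9/89 = -249984/89 ≈ -2808.8)
-61614*S = -61614/(1/(-249984/89)) = -61614/(-89/249984) = -61614*(-249984/89) = 15402514176/89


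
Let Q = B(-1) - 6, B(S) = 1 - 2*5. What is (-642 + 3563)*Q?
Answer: -43815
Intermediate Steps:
B(S) = -9 (B(S) = 1 - 10 = -9)
Q = -15 (Q = -9 - 6 = -15)
(-642 + 3563)*Q = (-642 + 3563)*(-15) = 2921*(-15) = -43815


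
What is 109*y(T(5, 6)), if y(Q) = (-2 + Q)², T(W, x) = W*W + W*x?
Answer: 306181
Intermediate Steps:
T(W, x) = W² + W*x
109*y(T(5, 6)) = 109*(-2 + 5*(5 + 6))² = 109*(-2 + 5*11)² = 109*(-2 + 55)² = 109*53² = 109*2809 = 306181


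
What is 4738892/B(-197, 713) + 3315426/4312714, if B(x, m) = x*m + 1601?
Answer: -2497138227316/74857933255 ≈ -33.358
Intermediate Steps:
B(x, m) = 1601 + m*x (B(x, m) = m*x + 1601 = 1601 + m*x)
4738892/B(-197, 713) + 3315426/4312714 = 4738892/(1601 + 713*(-197)) + 3315426/4312714 = 4738892/(1601 - 140461) + 3315426*(1/4312714) = 4738892/(-138860) + 1657713/2156357 = 4738892*(-1/138860) + 1657713/2156357 = -1184723/34715 + 1657713/2156357 = -2497138227316/74857933255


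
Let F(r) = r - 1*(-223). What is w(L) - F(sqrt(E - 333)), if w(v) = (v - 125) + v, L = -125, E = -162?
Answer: -598 - 3*I*sqrt(55) ≈ -598.0 - 22.249*I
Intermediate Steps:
F(r) = 223 + r (F(r) = r + 223 = 223 + r)
w(v) = -125 + 2*v (w(v) = (-125 + v) + v = -125 + 2*v)
w(L) - F(sqrt(E - 333)) = (-125 + 2*(-125)) - (223 + sqrt(-162 - 333)) = (-125 - 250) - (223 + sqrt(-495)) = -375 - (223 + 3*I*sqrt(55)) = -375 + (-223 - 3*I*sqrt(55)) = -598 - 3*I*sqrt(55)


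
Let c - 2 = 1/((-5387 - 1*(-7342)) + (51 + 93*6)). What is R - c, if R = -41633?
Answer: -106752141/2564 ≈ -41635.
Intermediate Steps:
c = 5129/2564 (c = 2 + 1/((-5387 - 1*(-7342)) + (51 + 93*6)) = 2 + 1/((-5387 + 7342) + (51 + 558)) = 2 + 1/(1955 + 609) = 2 + 1/2564 = 5129/2564 ≈ 2.0004)
R - c = -41633 - 1*5129/2564 = -41633 - 5129/2564 = -106752141/2564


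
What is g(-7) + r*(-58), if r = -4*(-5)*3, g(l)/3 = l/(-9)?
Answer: -10433/3 ≈ -3477.7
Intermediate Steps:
g(l) = -l/3 (g(l) = 3*(l/(-9)) = 3*(l*(-⅑)) = 3*(-l/9) = -l/3)
r = 60 (r = 20*3 = 60)
g(-7) + r*(-58) = -⅓*(-7) + 60*(-58) = 7/3 - 3480 = -10433/3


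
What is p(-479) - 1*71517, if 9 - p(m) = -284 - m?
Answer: -71703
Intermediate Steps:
p(m) = 293 + m (p(m) = 9 - (-284 - m) = 9 + (284 + m) = 293 + m)
p(-479) - 1*71517 = (293 - 479) - 1*71517 = -186 - 71517 = -71703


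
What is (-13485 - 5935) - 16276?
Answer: -35696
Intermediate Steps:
(-13485 - 5935) - 16276 = -19420 - 16276 = -35696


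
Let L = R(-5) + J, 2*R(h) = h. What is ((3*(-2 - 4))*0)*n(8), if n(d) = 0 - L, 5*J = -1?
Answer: 0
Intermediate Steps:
R(h) = h/2
J = -1/5 (J = (1/5)*(-1) = -1/5 ≈ -0.20000)
L = -27/10 (L = (1/2)*(-5) - 1/5 = -5/2 - 1/5 = -27/10 ≈ -2.7000)
n(d) = 27/10 (n(d) = 0 - 1*(-27/10) = 0 + 27/10 = 27/10)
((3*(-2 - 4))*0)*n(8) = ((3*(-2 - 4))*0)*(27/10) = ((3*(-6))*0)*(27/10) = -18*0*(27/10) = 0*(27/10) = 0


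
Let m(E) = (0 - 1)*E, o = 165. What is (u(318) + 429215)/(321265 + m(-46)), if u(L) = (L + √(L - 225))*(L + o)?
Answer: 582809/321311 + 483*√93/321311 ≈ 1.8283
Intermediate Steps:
m(E) = -E
u(L) = (165 + L)*(L + √(-225 + L)) (u(L) = (L + √(L - 225))*(L + 165) = (L + √(-225 + L))*(165 + L) = (165 + L)*(L + √(-225 + L)))
(u(318) + 429215)/(321265 + m(-46)) = ((318² + 165*318 + 165*√(-225 + 318) + 318*√(-225 + 318)) + 429215)/(321265 - 1*(-46)) = ((101124 + 52470 + 165*√93 + 318*√93) + 429215)/(321265 + 46) = ((153594 + 483*√93) + 429215)/321311 = (582809 + 483*√93)*(1/321311) = 582809/321311 + 483*√93/321311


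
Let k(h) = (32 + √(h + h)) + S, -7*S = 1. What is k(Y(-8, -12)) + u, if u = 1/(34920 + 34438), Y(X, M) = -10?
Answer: 15466841/485506 + 2*I*√5 ≈ 31.857 + 4.4721*I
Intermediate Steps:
S = -⅐ (S = -⅐*1 = -⅐ ≈ -0.14286)
k(h) = 223/7 + √2*√h (k(h) = (32 + √(h + h)) - ⅐ = (32 + √(2*h)) - ⅐ = (32 + √2*√h) - ⅐ = 223/7 + √2*√h)
u = 1/69358 ≈ 1.4418e-5
k(Y(-8, -12)) + u = (223/7 + √2*√(-10)) + 1/69358 = (223/7 + √2*(I*√10)) + 1/69358 = (223/7 + 2*I*√5) + 1/69358 = 15466841/485506 + 2*I*√5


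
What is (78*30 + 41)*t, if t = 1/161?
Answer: 2381/161 ≈ 14.789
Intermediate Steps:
t = 1/161 ≈ 0.0062112
(78*30 + 41)*t = (78*30 + 41)*(1/161) = (2340 + 41)*(1/161) = 2381*(1/161) = 2381/161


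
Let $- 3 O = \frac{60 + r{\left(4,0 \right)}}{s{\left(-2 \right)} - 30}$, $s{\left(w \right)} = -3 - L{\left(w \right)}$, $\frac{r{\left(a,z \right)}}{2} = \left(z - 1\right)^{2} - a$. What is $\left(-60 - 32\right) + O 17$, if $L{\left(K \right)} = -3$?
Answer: $- \frac{409}{5} \approx -81.8$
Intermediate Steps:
$r{\left(a,z \right)} = - 2 a + 2 \left(-1 + z\right)^{2}$ ($r{\left(a,z \right)} = 2 \left(\left(z - 1\right)^{2} - a\right) = 2 \left(\left(-1 + z\right)^{2} - a\right) = - 2 a + 2 \left(-1 + z\right)^{2}$)
$s{\left(w \right)} = 0$ ($s{\left(w \right)} = -3 - -3 = -3 + 3 = 0$)
$O = \frac{3}{5}$ ($O = - \frac{\left(60 + \left(\left(-2\right) 4 + 2 \left(-1 + 0\right)^{2}\right)\right) \frac{1}{0 - 30}}{3} = - \frac{\left(60 - \left(8 - 2 \left(-1\right)^{2}\right)\right) \frac{1}{-30}}{3} = - \frac{\left(60 + \left(-8 + 2 \cdot 1\right)\right) \left(- \frac{1}{30}\right)}{3} = - \frac{\left(60 + \left(-8 + 2\right)\right) \left(- \frac{1}{30}\right)}{3} = - \frac{\left(60 - 6\right) \left(- \frac{1}{30}\right)}{3} = - \frac{54 \left(- \frac{1}{30}\right)}{3} = \left(- \frac{1}{3}\right) \left(- \frac{9}{5}\right) = \frac{3}{5} \approx 0.6$)
$\left(-60 - 32\right) + O 17 = \left(-60 - 32\right) + \frac{3}{5} \cdot 17 = -92 + \frac{51}{5} = - \frac{409}{5}$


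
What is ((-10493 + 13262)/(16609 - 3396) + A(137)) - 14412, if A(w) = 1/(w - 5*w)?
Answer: -104351810089/7240724 ≈ -14412.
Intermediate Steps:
A(w) = -1/(4*w) (A(w) = 1/(-4*w) = -1/(4*w))
((-10493 + 13262)/(16609 - 3396) + A(137)) - 14412 = ((-10493 + 13262)/(16609 - 3396) - ¼/137) - 14412 = (2769/13213 - ¼*1/137) - 14412 = (2769*(1/13213) - 1/548) - 14412 = (2769/13213 - 1/548) - 14412 = 1504199/7240724 - 14412 = -104351810089/7240724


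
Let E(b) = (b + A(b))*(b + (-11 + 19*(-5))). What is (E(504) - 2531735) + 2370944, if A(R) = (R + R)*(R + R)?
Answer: 404433273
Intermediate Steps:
A(R) = 4*R**2 (A(R) = (2*R)*(2*R) = 4*R**2)
E(b) = (-106 + b)*(b + 4*b**2) (E(b) = (b + 4*b**2)*(b + (-11 + 19*(-5))) = (b + 4*b**2)*(b + (-11 - 95)) = (b + 4*b**2)*(b - 106) = (b + 4*b**2)*(-106 + b) = (-106 + b)*(b + 4*b**2))
(E(504) - 2531735) + 2370944 = (504*(-106 - 423*504 + 4*504**2) - 2531735) + 2370944 = (504*(-106 - 213192 + 4*254016) - 2531735) + 2370944 = (504*(-106 - 213192 + 1016064) - 2531735) + 2370944 = (504*802766 - 2531735) + 2370944 = (404594064 - 2531735) + 2370944 = 402062329 + 2370944 = 404433273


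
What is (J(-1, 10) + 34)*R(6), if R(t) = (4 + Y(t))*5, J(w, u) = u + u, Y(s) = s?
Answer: 2700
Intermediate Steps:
J(w, u) = 2*u
R(t) = 20 + 5*t (R(t) = (4 + t)*5 = 20 + 5*t)
(J(-1, 10) + 34)*R(6) = (2*10 + 34)*(20 + 5*6) = (20 + 34)*(20 + 30) = 54*50 = 2700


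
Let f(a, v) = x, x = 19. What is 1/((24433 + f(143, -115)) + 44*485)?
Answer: 1/45792 ≈ 2.1838e-5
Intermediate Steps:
f(a, v) = 19
1/((24433 + f(143, -115)) + 44*485) = 1/((24433 + 19) + 44*485) = 1/(24452 + 21340) = 1/45792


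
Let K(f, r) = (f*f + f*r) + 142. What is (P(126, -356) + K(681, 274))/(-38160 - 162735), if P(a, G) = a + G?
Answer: -650267/200895 ≈ -3.2369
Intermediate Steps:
K(f, r) = 142 + f² + f*r (K(f, r) = (f² + f*r) + 142 = 142 + f² + f*r)
P(a, G) = G + a
(P(126, -356) + K(681, 274))/(-38160 - 162735) = ((-356 + 126) + (142 + 681² + 681*274))/(-38160 - 162735) = (-230 + (142 + 463761 + 186594))/(-200895) = (-230 + 650497)*(-1/200895) = 650267*(-1/200895) = -650267/200895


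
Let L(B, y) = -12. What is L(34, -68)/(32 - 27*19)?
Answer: 12/481 ≈ 0.024948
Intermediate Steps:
L(34, -68)/(32 - 27*19) = -12/(32 - 27*19) = -12/(32 - 513) = -12/(-481) = -12*(-1/481) = 12/481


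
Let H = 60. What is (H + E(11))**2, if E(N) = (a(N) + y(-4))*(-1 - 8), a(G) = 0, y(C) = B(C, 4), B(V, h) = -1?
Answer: 4761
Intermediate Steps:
y(C) = -1
E(N) = 9 (E(N) = (0 - 1)*(-1 - 8) = -1*(-9) = 9)
(H + E(11))**2 = (60 + 9)**2 = 69**2 = 4761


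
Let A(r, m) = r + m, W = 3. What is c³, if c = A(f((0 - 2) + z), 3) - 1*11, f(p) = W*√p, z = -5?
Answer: 1000 + 387*I*√7 ≈ 1000.0 + 1023.9*I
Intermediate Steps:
f(p) = 3*√p
A(r, m) = m + r
c = -8 + 3*I*√7 (c = (3 + 3*√((0 - 2) - 5)) - 1*11 = (3 + 3*√(-2 - 5)) - 11 = (3 + 3*√(-7)) - 11 = (3 + 3*(I*√7)) - 11 = (3 + 3*I*√7) - 11 = -8 + 3*I*√7 ≈ -8.0 + 7.9373*I)
c³ = (-8 + 3*I*√7)³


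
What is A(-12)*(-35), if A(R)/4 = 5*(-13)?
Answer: 9100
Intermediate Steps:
A(R) = -260 (A(R) = 4*(5*(-13)) = 4*(-65) = -260)
A(-12)*(-35) = -260*(-35) = 9100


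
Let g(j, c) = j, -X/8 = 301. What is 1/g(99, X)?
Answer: 1/99 ≈ 0.010101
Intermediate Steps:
X = -2408 (X = -8*301 = -2408)
1/g(99, X) = 1/99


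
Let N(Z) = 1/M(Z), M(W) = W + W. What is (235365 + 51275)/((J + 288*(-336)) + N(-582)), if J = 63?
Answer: -333648960/112564621 ≈ -2.9641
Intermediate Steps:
M(W) = 2*W
N(Z) = 1/(2*Z)
(235365 + 51275)/((J + 288*(-336)) + N(-582)) = (235365 + 51275)/((63 + 288*(-336)) + (1/2)/(-582)) = 286640/((63 - 96768) + (1/2)*(-1/582)) = 286640/(-96705 - 1/1164) = 286640/(-112564621/1164) = 286640*(-1164/112564621) = -333648960/112564621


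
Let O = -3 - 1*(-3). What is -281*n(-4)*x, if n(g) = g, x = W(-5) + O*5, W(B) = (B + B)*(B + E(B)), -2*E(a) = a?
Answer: 28100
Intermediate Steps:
O = 0 (O = -3 + 3 = 0)
E(a) = -a/2
W(B) = B² (W(B) = (B + B)*(B - B/2) = (2*B)*(B/2) = B²)
x = 25 (x = (-5)² + 0*5 = 25 + 0 = 25)
-281*n(-4)*x = -(-1124)*25 = -281*(-100) = 28100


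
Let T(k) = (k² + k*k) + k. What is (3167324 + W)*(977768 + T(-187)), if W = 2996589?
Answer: 6456815981847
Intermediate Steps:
T(k) = k + 2*k² (T(k) = (k² + k²) + k = 2*k² + k = k + 2*k²)
(3167324 + W)*(977768 + T(-187)) = (3167324 + 2996589)*(977768 - 187*(1 + 2*(-187))) = 6163913*(977768 - 187*(1 - 374)) = 6163913*(977768 - 187*(-373)) = 6163913*(977768 + 69751) = 6163913*1047519 = 6456815981847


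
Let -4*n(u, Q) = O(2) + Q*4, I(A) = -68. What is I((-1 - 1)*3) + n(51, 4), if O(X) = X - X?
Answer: -72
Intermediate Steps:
O(X) = 0
n(u, Q) = -Q (n(u, Q) = -(0 + Q*4)/4 = -(0 + 4*Q)/4 = -Q)
I((-1 - 1)*3) + n(51, 4) = -68 - 1*4 = -68 - 4 = -72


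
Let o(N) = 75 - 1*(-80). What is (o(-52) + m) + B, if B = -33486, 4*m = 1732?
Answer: -32898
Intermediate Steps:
m = 433 (m = (¼)*1732 = 433)
o(N) = 155 (o(N) = 75 + 80 = 155)
(o(-52) + m) + B = (155 + 433) - 33486 = 588 - 33486 = -32898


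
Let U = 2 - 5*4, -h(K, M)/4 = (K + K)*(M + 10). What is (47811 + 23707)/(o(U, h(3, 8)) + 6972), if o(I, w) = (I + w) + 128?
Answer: 35759/3325 ≈ 10.755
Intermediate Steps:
h(K, M) = -8*K*(10 + M) (h(K, M) = -4*(K + K)*(M + 10) = -4*2*K*(10 + M) = -8*K*(10 + M))
U = -18 (U = 2 - 20 = -18)
o(I, w) = 128 + I + w
(47811 + 23707)/(o(U, h(3, 8)) + 6972) = (47811 + 23707)/((128 - 18 - 8*3*(10 + 8)) + 6972) = 71518/((128 - 18 - 8*3*18) + 6972) = 71518/((128 - 18 - 432) + 6972) = 71518/(-322 + 6972) = 71518/6650 = 71518*(1/6650) = 35759/3325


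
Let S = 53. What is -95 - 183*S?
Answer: -9794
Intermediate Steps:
-95 - 183*S = -95 - 183*53 = -95 - 9699 = -9794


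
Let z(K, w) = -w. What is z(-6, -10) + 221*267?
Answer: 59017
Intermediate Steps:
z(-6, -10) + 221*267 = -1*(-10) + 221*267 = 10 + 59007 = 59017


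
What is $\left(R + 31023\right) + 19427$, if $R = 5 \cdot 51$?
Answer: $50705$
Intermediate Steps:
$R = 255$
$\left(R + 31023\right) + 19427 = \left(255 + 31023\right) + 19427 = 31278 + 19427 = 50705$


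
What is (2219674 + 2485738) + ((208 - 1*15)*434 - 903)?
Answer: 4788271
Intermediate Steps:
(2219674 + 2485738) + ((208 - 1*15)*434 - 903) = 4705412 + ((208 - 15)*434 - 903) = 4705412 + (193*434 - 903) = 4705412 + (83762 - 903) = 4705412 + 82859 = 4788271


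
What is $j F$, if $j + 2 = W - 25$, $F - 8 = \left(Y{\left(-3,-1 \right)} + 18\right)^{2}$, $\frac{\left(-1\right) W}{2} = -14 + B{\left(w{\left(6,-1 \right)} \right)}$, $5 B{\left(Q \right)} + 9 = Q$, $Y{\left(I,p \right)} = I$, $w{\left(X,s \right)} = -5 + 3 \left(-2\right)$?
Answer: $2097$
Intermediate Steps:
$w{\left(X,s \right)} = -11$ ($w{\left(X,s \right)} = -5 - 6 = -11$)
$B{\left(Q \right)} = - \frac{9}{5} + \frac{Q}{5}$
$W = 36$ ($W = - 2 \left(-14 + \left(- \frac{9}{5} + \frac{1}{5} \left(-11\right)\right)\right) = - 2 \left(-14 - 4\right) = \left(-2\right) \left(-18\right) = 36$)
$F = 233$ ($F = 8 + \left(-3 + 18\right)^{2} = 8 + 15^{2} = 8 + 225 = 233$)
$j = 9$ ($j = -2 + \left(36 - 25\right) = -2 + 11 = 9$)
$j F = 9 \cdot 233 = 2097$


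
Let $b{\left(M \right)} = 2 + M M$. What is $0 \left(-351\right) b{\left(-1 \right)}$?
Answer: $0$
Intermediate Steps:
$b{\left(M \right)} = 2 + M^{2}$
$0 \left(-351\right) b{\left(-1 \right)} = 0 \left(-351\right) \left(2 + \left(-1\right)^{2}\right) = 0 \left(2 + 1\right) = 0 \cdot 3 = 0$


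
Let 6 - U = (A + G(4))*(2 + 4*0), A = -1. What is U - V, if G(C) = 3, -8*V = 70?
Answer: 43/4 ≈ 10.750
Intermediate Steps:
V = -35/4 (V = -⅛*70 = -35/4 ≈ -8.7500)
U = 2 (U = 6 - (-1 + 3)*(2 + 4*0) = 6 - 2*(2 + 0) = 6 - 2*2 = 6 - 1*4 = 6 - 4 = 2)
U - V = 2 - 1*(-35/4) = 2 + 35/4 = 43/4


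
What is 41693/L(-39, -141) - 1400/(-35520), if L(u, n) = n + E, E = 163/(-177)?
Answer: -819032471/2788320 ≈ -293.74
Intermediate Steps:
E = -163/177 (E = 163*(-1/177) = -163/177 ≈ -0.92090)
L(u, n) = -163/177 + n (L(u, n) = n - 163/177 = -163/177 + n)
41693/L(-39, -141) - 1400/(-35520) = 41693/(-163/177 - 141) - 1400/(-35520) = 41693/(-25120/177) - 1400*(-1/35520) = 41693*(-177/25120) + 35/888 = -7379661/25120 + 35/888 = -819032471/2788320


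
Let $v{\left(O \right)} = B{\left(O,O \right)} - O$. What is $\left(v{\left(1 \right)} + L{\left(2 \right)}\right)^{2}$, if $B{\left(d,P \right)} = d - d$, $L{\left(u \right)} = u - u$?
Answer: $1$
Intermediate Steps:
$L{\left(u \right)} = 0$
$B{\left(d,P \right)} = 0$
$v{\left(O \right)} = - O$ ($v{\left(O \right)} = 0 - O = - O$)
$\left(v{\left(1 \right)} + L{\left(2 \right)}\right)^{2} = \left(\left(-1\right) 1 + 0\right)^{2} = \left(-1 + 0\right)^{2} = \left(-1\right)^{2} = 1$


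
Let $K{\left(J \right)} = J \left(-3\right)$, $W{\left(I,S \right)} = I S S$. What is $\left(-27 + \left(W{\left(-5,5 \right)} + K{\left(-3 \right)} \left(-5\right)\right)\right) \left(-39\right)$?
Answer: $7683$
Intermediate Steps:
$W{\left(I,S \right)} = I S^{2}$
$K{\left(J \right)} = - 3 J$
$\left(-27 + \left(W{\left(-5,5 \right)} + K{\left(-3 \right)} \left(-5\right)\right)\right) \left(-39\right) = \left(-27 - \left(125 - \left(-3\right) \left(-3\right) \left(-5\right)\right)\right) \left(-39\right) = \left(-27 + \left(\left(-5\right) 25 + 9 \left(-5\right)\right)\right) \left(-39\right) = \left(-27 - 170\right) \left(-39\right) = \left(-197\right) \left(-39\right) = 7683$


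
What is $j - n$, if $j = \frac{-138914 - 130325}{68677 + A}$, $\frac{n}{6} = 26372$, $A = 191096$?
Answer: $- \frac{41104670575}{259773} \approx -1.5823 \cdot 10^{5}$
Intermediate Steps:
$n = 158232$ ($n = 6 \cdot 26372 = 158232$)
$j = - \frac{269239}{259773}$ ($j = \frac{-138914 - 130325}{68677 + 191096} = - \frac{269239}{259773} \approx -1.0364$)
$j - n = - \frac{269239}{259773} - 158232 = - \frac{41104670575}{259773}$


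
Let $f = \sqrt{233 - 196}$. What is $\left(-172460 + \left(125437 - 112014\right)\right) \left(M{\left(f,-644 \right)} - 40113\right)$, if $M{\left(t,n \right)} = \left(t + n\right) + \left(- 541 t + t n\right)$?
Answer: $6481871009 + 188299808 \sqrt{37} \approx 7.6273 \cdot 10^{9}$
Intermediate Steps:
$f = \sqrt{37} \approx 6.0828$
$M{\left(t,n \right)} = n - 540 t + n t$ ($M{\left(t,n \right)} = \left(n + t\right) + \left(- 541 t + n t\right) = n - 540 t + n t$)
$\left(-172460 + \left(125437 - 112014\right)\right) \left(M{\left(f,-644 \right)} - 40113\right) = \left(-172460 + \left(125437 - 112014\right)\right) \left(\left(-644 - 540 \sqrt{37} - 644 \sqrt{37}\right) - 40113\right) = \left(-172460 + \left(125437 - 112014\right)\right) \left(\left(-644 - 1184 \sqrt{37}\right) - 40113\right) = \left(-172460 + 13423\right) \left(-40757 - 1184 \sqrt{37}\right) = - 159037 \left(-40757 - 1184 \sqrt{37}\right) = 6481871009 + 188299808 \sqrt{37}$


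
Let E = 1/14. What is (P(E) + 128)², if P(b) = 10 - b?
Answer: 3728761/196 ≈ 19024.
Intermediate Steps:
E = 1/14 ≈ 0.071429
(P(E) + 128)² = ((10 - 1*1/14) + 128)² = ((10 - 1/14) + 128)² = (139/14 + 128)² = (1931/14)² = 3728761/196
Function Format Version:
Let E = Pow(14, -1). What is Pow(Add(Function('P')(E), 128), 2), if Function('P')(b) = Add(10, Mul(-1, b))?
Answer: Rational(3728761, 196) ≈ 19024.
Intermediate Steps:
E = Rational(1, 14) ≈ 0.071429
Pow(Add(Function('P')(E), 128), 2) = Pow(Add(Add(10, Mul(-1, Rational(1, 14))), 128), 2) = Pow(Add(Add(10, Rational(-1, 14)), 128), 2) = Pow(Add(Rational(139, 14), 128), 2) = Pow(Rational(1931, 14), 2) = Rational(3728761, 196)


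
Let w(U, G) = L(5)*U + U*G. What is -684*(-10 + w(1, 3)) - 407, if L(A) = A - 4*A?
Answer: 14641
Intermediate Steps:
L(A) = -3*A
w(U, G) = -15*U + G*U (w(U, G) = (-3*5)*U + U*G = -15*U + G*U)
-684*(-10 + w(1, 3)) - 407 = -684*(-10 + 1*(-15 + 3)) - 407 = -684*(-10 + 1*(-12)) - 407 = -684*(-10 - 12) - 407 = -684*(-22) - 407 = -171*(-88) - 407 = 15048 - 407 = 14641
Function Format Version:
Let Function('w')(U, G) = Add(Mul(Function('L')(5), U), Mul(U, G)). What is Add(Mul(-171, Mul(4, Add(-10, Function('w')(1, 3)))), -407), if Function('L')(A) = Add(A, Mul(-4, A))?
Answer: 14641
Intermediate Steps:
Function('L')(A) = Mul(-3, A)
Function('w')(U, G) = Add(Mul(-15, U), Mul(G, U)) (Function('w')(U, G) = Add(Mul(Mul(-3, 5), U), Mul(U, G)) = Add(Mul(-15, U), Mul(G, U)))
Add(Mul(-171, Mul(4, Add(-10, Function('w')(1, 3)))), -407) = Add(Mul(-171, Mul(4, Add(-10, Mul(1, Add(-15, 3))))), -407) = Add(Mul(-171, Mul(4, Add(-10, Mul(1, -12)))), -407) = Add(Mul(-171, Mul(4, Add(-10, -12))), -407) = Add(Mul(-171, Mul(4, -22)), -407) = Add(Mul(-171, -88), -407) = Add(15048, -407) = 14641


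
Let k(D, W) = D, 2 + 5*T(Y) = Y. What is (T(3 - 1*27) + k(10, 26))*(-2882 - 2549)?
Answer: -130344/5 ≈ -26069.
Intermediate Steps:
T(Y) = -⅖ + Y/5
(T(3 - 1*27) + k(10, 26))*(-2882 - 2549) = ((-⅖ + (3 - 1*27)/5) + 10)*(-2882 - 2549) = ((-⅖ + (3 - 27)/5) + 10)*(-5431) = ((-⅖ + (⅕)*(-24)) + 10)*(-5431) = ((-⅖ - 24/5) + 10)*(-5431) = (-26/5 + 10)*(-5431) = (24/5)*(-5431) = -130344/5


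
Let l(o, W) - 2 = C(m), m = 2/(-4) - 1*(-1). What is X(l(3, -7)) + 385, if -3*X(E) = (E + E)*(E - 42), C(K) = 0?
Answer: 1315/3 ≈ 438.33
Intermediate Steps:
m = 1/2 (m = 2*(-1/4) + 1 = -1/2 + 1 = 1/2 ≈ 0.50000)
l(o, W) = 2 (l(o, W) = 2 + 0 = 2)
X(E) = -2*E*(-42 + E)/3 (X(E) = -(E + E)*(E - 42)/3 = -2*E*(-42 + E)/3)
X(l(3, -7)) + 385 = (2/3)*2*(42 - 1*2) + 385 = (2/3)*2*(42 - 2) + 385 = (2/3)*2*40 + 385 = 160/3 + 385 = 1315/3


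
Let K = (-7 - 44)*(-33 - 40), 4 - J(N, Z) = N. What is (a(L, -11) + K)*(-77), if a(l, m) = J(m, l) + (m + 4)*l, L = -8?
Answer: -292138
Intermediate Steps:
J(N, Z) = 4 - N
a(l, m) = 4 - m + l*(4 + m) (a(l, m) = (4 - m) + (m + 4)*l = (4 - m) + (4 + m)*l = (4 - m) + l*(4 + m) = 4 - m + l*(4 + m))
K = 3723 (K = -51*(-73) = 3723)
(a(L, -11) + K)*(-77) = ((4 - 1*(-11) + 4*(-8) - 8*(-11)) + 3723)*(-77) = ((4 + 11 - 32 + 88) + 3723)*(-77) = (71 + 3723)*(-77) = 3794*(-77) = -292138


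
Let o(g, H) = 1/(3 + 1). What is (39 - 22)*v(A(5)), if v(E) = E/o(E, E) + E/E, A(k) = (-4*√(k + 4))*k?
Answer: -4063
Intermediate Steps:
A(k) = -4*k*√(4 + k) (A(k) = (-4*√(4 + k))*k = -4*k*√(4 + k))
o(g, H) = ¼ (o(g, H) = 1/4 = ¼)
v(E) = 1 + 4*E (v(E) = E/(¼) + E/E = E*4 + 1 = 4*E + 1 = 1 + 4*E)
(39 - 22)*v(A(5)) = (39 - 22)*(1 + 4*(-4*5*√(4 + 5))) = 17*(1 + 4*(-4*5*√9)) = 17*(1 + 4*(-4*5*3)) = 17*(1 + 4*(-60)) = 17*(1 - 240) = 17*(-239) = -4063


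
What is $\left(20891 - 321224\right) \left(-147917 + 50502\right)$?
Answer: $29256939195$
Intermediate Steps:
$\left(20891 - 321224\right) \left(-147917 + 50502\right) = \left(-300333\right) \left(-97415\right) = 29256939195$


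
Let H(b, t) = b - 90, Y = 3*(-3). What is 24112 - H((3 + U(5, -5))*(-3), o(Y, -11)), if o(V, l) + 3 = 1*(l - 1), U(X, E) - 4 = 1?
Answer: 24226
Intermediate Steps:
U(X, E) = 5 (U(X, E) = 4 + 1 = 5)
Y = -9
o(V, l) = -4 + l (o(V, l) = -3 + 1*(l - 1) = -3 + 1*(-1 + l) = -3 + (-1 + l) = -4 + l)
H(b, t) = -90 + b
24112 - H((3 + U(5, -5))*(-3), o(Y, -11)) = 24112 - (-90 + (3 + 5)*(-3)) = 24112 - (-90 + 8*(-3)) = 24112 - (-90 - 24) = 24112 - 1*(-114) = 24112 + 114 = 24226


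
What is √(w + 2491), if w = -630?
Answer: √1861 ≈ 43.139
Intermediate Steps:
√(w + 2491) = √(-630 + 2491) = √1861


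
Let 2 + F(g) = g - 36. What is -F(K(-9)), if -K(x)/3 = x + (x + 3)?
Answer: -7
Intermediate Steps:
K(x) = -9 - 6*x (K(x) = -3*(x + (x + 3)) = -3*(x + (3 + x)) = -3*(3 + 2*x) = -9 - 6*x)
F(g) = -38 + g (F(g) = -2 + (g - 36) = -2 + (-36 + g) = -38 + g)
-F(K(-9)) = -(-38 + (-9 - 6*(-9))) = -(-38 + (-9 + 54)) = -(-38 + 45) = -1*7 = -7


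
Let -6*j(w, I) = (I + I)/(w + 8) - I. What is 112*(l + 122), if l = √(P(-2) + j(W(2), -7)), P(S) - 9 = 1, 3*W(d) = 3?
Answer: 13664 + 56*√2946/9 ≈ 14002.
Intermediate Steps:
W(d) = 1 (W(d) = (⅓)*3 = 1)
P(S) = 10 (P(S) = 9 + 1 = 10)
j(w, I) = I/6 - I/(3*(8 + w)) (j(w, I) = -((I + I)/(w + 8) - I)/6 = -((2*I)/(8 + w) - I)/6 = -(2*I/(8 + w) - I)/6 = -(-I + 2*I/(8 + w))/6 = I/6 - I/(3*(8 + w)))
l = √2946/18 (l = √(10 + (⅙)*(-7)*(6 + 1)/(8 + 1)) = √(10 + (⅙)*(-7)*7/9) = √(10 + (⅙)*(-7)*(⅑)*7) = √(10 - 49/54) = √(491/54) = √2946/18 ≈ 3.0154)
112*(l + 122) = 112*(√2946/18 + 122) = 112*(122 + √2946/18) = 13664 + 56*√2946/9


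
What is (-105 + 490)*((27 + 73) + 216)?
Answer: 121660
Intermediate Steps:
(-105 + 490)*((27 + 73) + 216) = 385*(100 + 216) = 385*316 = 121660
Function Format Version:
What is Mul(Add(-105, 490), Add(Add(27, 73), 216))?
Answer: 121660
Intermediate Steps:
Mul(Add(-105, 490), Add(Add(27, 73), 216)) = Mul(385, Add(100, 216)) = Mul(385, 316) = 121660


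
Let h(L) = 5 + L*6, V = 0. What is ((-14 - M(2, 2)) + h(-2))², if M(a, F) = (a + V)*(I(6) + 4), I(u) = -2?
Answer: 625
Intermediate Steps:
M(a, F) = 2*a (M(a, F) = (a + 0)*(-2 + 4) = a*2 = 2*a)
h(L) = 5 + 6*L
((-14 - M(2, 2)) + h(-2))² = ((-14 - 2*2) + (5 + 6*(-2)))² = ((-14 - 1*4) + (5 - 12))² = ((-14 - 4) - 7)² = (-18 - 7)² = (-25)² = 625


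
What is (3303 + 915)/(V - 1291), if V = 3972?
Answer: 4218/2681 ≈ 1.5733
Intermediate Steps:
(3303 + 915)/(V - 1291) = (3303 + 915)/(3972 - 1291) = 4218/2681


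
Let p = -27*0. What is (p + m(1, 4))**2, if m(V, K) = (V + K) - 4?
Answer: 1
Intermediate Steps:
m(V, K) = -4 + K + V (m(V, K) = (K + V) - 4 = -4 + K + V)
p = 0
(p + m(1, 4))**2 = (0 + (-4 + 4 + 1))**2 = (0 + 1)**2 = 1**2 = 1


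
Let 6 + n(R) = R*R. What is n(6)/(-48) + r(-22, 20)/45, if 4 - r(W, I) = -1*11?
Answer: -7/24 ≈ -0.29167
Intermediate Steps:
n(R) = -6 + R**2 (n(R) = -6 + R*R = -6 + R**2)
r(W, I) = 15 (r(W, I) = 4 - (-1)*11 = 4 - 1*(-11) = 4 + 11 = 15)
n(6)/(-48) + r(-22, 20)/45 = (-6 + 6**2)/(-48) + 15/45 = (-6 + 36)*(-1/48) + 15*(1/45) = 30*(-1/48) + 1/3 = -5/8 + 1/3 = -7/24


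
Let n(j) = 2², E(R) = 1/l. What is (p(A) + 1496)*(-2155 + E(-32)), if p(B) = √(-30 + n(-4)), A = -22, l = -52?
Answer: -41910814/13 - 112061*I*√26/52 ≈ -3.2239e+6 - 10988.0*I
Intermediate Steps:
E(R) = -1/52 (E(R) = 1/(-52) = -1/52)
n(j) = 4
p(B) = I*√26 (p(B) = √(-30 + 4) = √(-26) = I*√26)
(p(A) + 1496)*(-2155 + E(-32)) = (I*√26 + 1496)*(-2155 - 1/52) = (1496 + I*√26)*(-112061/52) = -41910814/13 - 112061*I*√26/52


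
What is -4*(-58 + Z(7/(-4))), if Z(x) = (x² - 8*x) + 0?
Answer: 655/4 ≈ 163.75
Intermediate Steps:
Z(x) = x² - 8*x
-4*(-58 + Z(7/(-4))) = -4*(-58 + (7/(-4))*(-8 + 7/(-4))) = -4*(-58 + (7*(-¼))*(-8 + 7*(-¼))) = -4*(-58 - 7*(-8 - 7/4)/4) = -4*(-58 - 7/4*(-39/4)) = -4*(-58 + 273/16) = -4*(-655/16) = 655/4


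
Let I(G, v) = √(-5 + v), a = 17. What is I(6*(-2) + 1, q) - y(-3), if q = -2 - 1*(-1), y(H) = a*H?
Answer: 51 + I*√6 ≈ 51.0 + 2.4495*I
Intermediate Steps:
y(H) = 17*H
q = -1 (q = -2 + 1 = -1)
I(6*(-2) + 1, q) - y(-3) = √(-5 - 1) - 17*(-3) = √(-6) - 1*(-51) = I*√6 + 51 = 51 + I*√6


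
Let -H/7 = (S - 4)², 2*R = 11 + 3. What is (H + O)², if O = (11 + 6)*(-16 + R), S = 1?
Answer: 46656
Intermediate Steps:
R = 7 (R = (11 + 3)/2 = (½)*14 = 7)
H = -63 (H = -7*(1 - 4)² = -7*(-3)² = -7*9 = -63)
O = -153 (O = (11 + 6)*(-16 + 7) = 17*(-9) = -153)
(H + O)² = (-63 - 153)² = (-216)² = 46656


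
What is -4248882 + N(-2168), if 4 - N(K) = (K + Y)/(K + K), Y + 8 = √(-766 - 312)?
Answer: -1151446074/271 + 7*I*√22/4336 ≈ -4.2489e+6 + 0.0075722*I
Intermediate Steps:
Y = -8 + 7*I*√22 (Y = -8 + √(-766 - 312) = -8 + √(-1078) = -8 + 7*I*√22 ≈ -8.0 + 32.833*I)
N(K) = 4 - (-8 + K + 7*I*√22)/(2*K) (N(K) = 4 - (K + (-8 + 7*I*√22))/(K + K) = 4 - (-8 + K + 7*I*√22)/(2*K))
-4248882 + N(-2168) = -4248882 + (½)*(8 + 7*(-2168) - 7*I*√22)/(-2168) = -4248882 + (½)*(-1/2168)*(8 - 15176 - 7*I*√22) = -4248882 + (½)*(-1/2168)*(-15168 - 7*I*√22) = -4248882 + (948/271 + 7*I*√22/4336) = -1151446074/271 + 7*I*√22/4336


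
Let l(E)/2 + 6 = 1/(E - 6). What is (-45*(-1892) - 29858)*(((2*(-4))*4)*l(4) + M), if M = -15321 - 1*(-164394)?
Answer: 8264050898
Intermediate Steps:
M = 149073 (M = -15321 + 164394 = 149073)
l(E) = -12 + 2/(-6 + E) (l(E) = -12 + 2/(E - 6) = -12 + 2/(-6 + E))
(-45*(-1892) - 29858)*(((2*(-4))*4)*l(4) + M) = (-45*(-1892) - 29858)*(((2*(-4))*4)*(2*(37 - 6*4)/(-6 + 4)) + 149073) = (85140 - 29858)*((-8*4)*(2*(37 - 24)/(-2)) + 149073) = 55282*(-64*(-1)*13/2 + 149073) = 55282*(-32*(-13) + 149073) = 55282*(416 + 149073) = 55282*149489 = 8264050898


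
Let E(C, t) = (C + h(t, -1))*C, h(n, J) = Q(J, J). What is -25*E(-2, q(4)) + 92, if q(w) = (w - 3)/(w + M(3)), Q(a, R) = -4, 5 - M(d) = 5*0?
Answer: -208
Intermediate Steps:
M(d) = 5 (M(d) = 5 - 5*0 = 5 - 1*0 = 5 + 0 = 5)
h(n, J) = -4
q(w) = (-3 + w)/(5 + w) (q(w) = (w - 3)/(w + 5) = (-3 + w)/(5 + w))
E(C, t) = C*(-4 + C) (E(C, t) = (C - 4)*C = (-4 + C)*C = C*(-4 + C))
-25*E(-2, q(4)) + 92 = -(-50)*(-4 - 2) + 92 = -(-50)*(-6) + 92 = -25*12 + 92 = -300 + 92 = -208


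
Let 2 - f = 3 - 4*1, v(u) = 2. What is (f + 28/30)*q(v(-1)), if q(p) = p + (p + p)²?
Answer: 354/5 ≈ 70.800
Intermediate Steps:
q(p) = p + 4*p² (q(p) = p + (2*p)² = p + 4*p²)
f = 3 (f = 2 - (3 - 4*1) = 2 - (3 - 4) = 2 - 1*(-1) = 2 + 1 = 3)
(f + 28/30)*q(v(-1)) = (3 + 28/30)*(2*(1 + 4*2)) = (3 + 28*(1/30))*(2*(1 + 8)) = (3 + 14/15)*(2*9) = (59/15)*18 = 354/5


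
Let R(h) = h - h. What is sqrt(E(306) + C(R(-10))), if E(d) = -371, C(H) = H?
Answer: I*sqrt(371) ≈ 19.261*I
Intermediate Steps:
R(h) = 0
sqrt(E(306) + C(R(-10))) = sqrt(-371 + 0) = sqrt(-371) = I*sqrt(371)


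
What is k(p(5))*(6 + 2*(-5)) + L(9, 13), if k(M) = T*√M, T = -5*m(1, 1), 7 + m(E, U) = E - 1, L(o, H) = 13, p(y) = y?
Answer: 13 - 140*√5 ≈ -300.05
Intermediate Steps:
m(E, U) = -8 + E (m(E, U) = -7 + (E - 1) = -7 + (-1 + E) = -8 + E)
T = 35 (T = -5*(-8 + 1) = -5*(-7) = 35)
k(M) = 35*√M
k(p(5))*(6 + 2*(-5)) + L(9, 13) = (35*√5)*(6 + 2*(-5)) + 13 = (35*√5)*(6 - 10) + 13 = (35*√5)*(-4) + 13 = -140*√5 + 13 = 13 - 140*√5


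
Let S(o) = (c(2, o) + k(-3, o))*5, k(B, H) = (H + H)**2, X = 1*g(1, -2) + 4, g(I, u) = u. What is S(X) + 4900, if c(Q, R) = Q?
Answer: 4990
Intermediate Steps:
X = 2 (X = 1*(-2) + 4 = -2 + 4 = 2)
k(B, H) = 4*H**2 (k(B, H) = (2*H)**2 = 4*H**2)
S(o) = 10 + 20*o**2 (S(o) = (2 + 4*o**2)*5 = 10 + 20*o**2)
S(X) + 4900 = (10 + 20*2**2) + 4900 = (10 + 20*4) + 4900 = (10 + 80) + 4900 = 90 + 4900 = 4990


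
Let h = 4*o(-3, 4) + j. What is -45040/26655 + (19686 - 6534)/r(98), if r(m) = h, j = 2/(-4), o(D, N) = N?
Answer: 139947376/165261 ≈ 846.83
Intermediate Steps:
j = -½ (j = 2*(-¼) = -½ ≈ -0.50000)
h = 31/2 (h = 4*4 - ½ = 16 - ½ = 31/2 ≈ 15.500)
r(m) = 31/2
-45040/26655 + (19686 - 6534)/r(98) = -45040/26655 + (19686 - 6534)/(31/2) = -45040*1/26655 + 13152*(2/31) = -9008/5331 + 26304/31 = 139947376/165261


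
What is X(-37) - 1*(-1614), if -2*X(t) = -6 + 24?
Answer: 1605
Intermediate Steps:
X(t) = -9 (X(t) = -(-6 + 24)/2 = -1/2*18 = -9)
X(-37) - 1*(-1614) = -9 - 1*(-1614) = -9 + 1614 = 1605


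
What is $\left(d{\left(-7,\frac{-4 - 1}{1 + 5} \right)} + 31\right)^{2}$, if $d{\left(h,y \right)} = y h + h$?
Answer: $\frac{32041}{36} \approx 890.03$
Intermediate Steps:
$d{\left(h,y \right)} = h + h y$ ($d{\left(h,y \right)} = h y + h = h + h y$)
$\left(d{\left(-7,\frac{-4 - 1}{1 + 5} \right)} + 31\right)^{2} = \left(- 7 \left(1 + \frac{-4 - 1}{1 + 5}\right) + 31\right)^{2} = \left(- 7 \left(1 - \frac{5}{6}\right) + 31\right)^{2} = \left(\left(-7\right) \frac{1}{6} + 31\right)^{2} = \left(- \frac{7}{6} + 31\right)^{2} = \left(\frac{179}{6}\right)^{2} = \frac{32041}{36}$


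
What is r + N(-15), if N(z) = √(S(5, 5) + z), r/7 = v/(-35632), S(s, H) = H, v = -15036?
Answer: 26313/8908 + I*√10 ≈ 2.9539 + 3.1623*I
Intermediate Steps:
r = 26313/8908 (r = 7*(-15036/(-35632)) = 7*(-15036*(-1/35632)) = 7*(3759/8908) = 26313/8908 ≈ 2.9539)
N(z) = √(5 + z)
r + N(-15) = 26313/8908 + √(5 - 15) = 26313/8908 + √(-10) = 26313/8908 + I*√10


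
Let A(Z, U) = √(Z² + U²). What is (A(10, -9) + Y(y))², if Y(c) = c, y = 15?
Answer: (15 + √181)² ≈ 809.61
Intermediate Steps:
A(Z, U) = √(U² + Z²)
(A(10, -9) + Y(y))² = (√((-9)² + 10²) + 15)² = (√(81 + 100) + 15)² = (√181 + 15)² = (15 + √181)²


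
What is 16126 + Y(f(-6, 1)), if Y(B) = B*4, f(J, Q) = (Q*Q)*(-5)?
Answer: 16106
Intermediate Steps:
f(J, Q) = -5*Q**2 (f(J, Q) = Q**2*(-5) = -5*Q**2)
Y(B) = 4*B
16126 + Y(f(-6, 1)) = 16126 + 4*(-5*1**2) = 16126 + 4*(-5*1) = 16126 + 4*(-5) = 16126 - 20 = 16106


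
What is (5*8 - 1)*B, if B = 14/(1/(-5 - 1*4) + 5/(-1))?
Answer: -2457/23 ≈ -106.83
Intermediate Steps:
B = -63/23 (B = 14/(1/(-5 - 4) + 5*(-1)) = 14/(1/(-9) - 5) = 14/(1*(-⅑) - 5) = 14/(-⅑ - 5) = 14/(-46/9) = 14*(-9/46) = -63/23 ≈ -2.7391)
(5*8 - 1)*B = (5*8 - 1)*(-63/23) = (40 - 1)*(-63/23) = 39*(-63/23) = -2457/23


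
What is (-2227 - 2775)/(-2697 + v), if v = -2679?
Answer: 2501/2688 ≈ 0.93043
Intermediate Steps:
(-2227 - 2775)/(-2697 + v) = (-2227 - 2775)/(-2697 - 2679) = -5002/(-5376) = -5002*(-1/5376) = 2501/2688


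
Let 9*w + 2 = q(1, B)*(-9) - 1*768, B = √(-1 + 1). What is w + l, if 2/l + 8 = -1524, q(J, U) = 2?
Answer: -603617/6894 ≈ -87.557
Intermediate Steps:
B = 0 (B = √0 = 0)
l = -1/766 (l = 2/(-8 - 1524) = 2/(-1532) = 2*(-1/1532) = -1/766 ≈ -0.0013055)
w = -788/9 (w = -2/9 + (2*(-9) - 1*768)/9 = -2/9 + (-18 - 768)/9 = -2/9 + (⅑)*(-786) = -2/9 - 262/3 = -788/9 ≈ -87.556)
w + l = -788/9 - 1/766 = -603617/6894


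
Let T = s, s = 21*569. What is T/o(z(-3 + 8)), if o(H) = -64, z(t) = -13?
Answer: -11949/64 ≈ -186.70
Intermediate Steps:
s = 11949
T = 11949
T/o(z(-3 + 8)) = 11949/(-64) = 11949*(-1/64) = -11949/64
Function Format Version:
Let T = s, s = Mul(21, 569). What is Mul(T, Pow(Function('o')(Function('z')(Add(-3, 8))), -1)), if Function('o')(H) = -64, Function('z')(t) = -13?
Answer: Rational(-11949, 64) ≈ -186.70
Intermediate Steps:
s = 11949
T = 11949
Mul(T, Pow(Function('o')(Function('z')(Add(-3, 8))), -1)) = Mul(11949, Pow(-64, -1)) = Mul(11949, Rational(-1, 64)) = Rational(-11949, 64)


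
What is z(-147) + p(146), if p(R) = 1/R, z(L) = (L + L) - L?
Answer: -21461/146 ≈ -146.99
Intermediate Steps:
z(L) = L (z(L) = 2*L - L = L)
z(-147) + p(146) = -147 + 1/146 = -21461/146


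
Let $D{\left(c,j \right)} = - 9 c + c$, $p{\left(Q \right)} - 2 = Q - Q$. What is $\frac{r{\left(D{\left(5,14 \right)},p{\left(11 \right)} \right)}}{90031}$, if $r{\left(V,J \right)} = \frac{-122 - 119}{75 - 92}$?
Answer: $\frac{241}{1530527} \approx 0.00015746$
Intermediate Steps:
$p{\left(Q \right)} = 2$ ($p{\left(Q \right)} = 2 + \left(Q - Q\right) = 2 + 0 = 2$)
$D{\left(c,j \right)} = - 8 c$
$r{\left(V,J \right)} = \frac{241}{17}$ ($r{\left(V,J \right)} = - \frac{241}{-17} = \left(-241\right) \left(- \frac{1}{17}\right) = \frac{241}{17}$)
$\frac{r{\left(D{\left(5,14 \right)},p{\left(11 \right)} \right)}}{90031} = \frac{241}{17 \cdot 90031} = \frac{241}{17} \cdot \frac{1}{90031} = \frac{241}{1530527}$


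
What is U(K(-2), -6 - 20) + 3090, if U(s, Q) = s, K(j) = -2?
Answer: 3088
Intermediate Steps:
U(K(-2), -6 - 20) + 3090 = -2 + 3090 = 3088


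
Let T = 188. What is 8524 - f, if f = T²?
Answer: -26820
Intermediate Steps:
f = 35344 (f = 188² = 35344)
8524 - f = 8524 - 1*35344 = 8524 - 35344 = -26820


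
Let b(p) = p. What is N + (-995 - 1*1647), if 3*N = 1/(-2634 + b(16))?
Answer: -20750269/7854 ≈ -2642.0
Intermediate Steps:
N = -1/7854 (N = 1/(3*(-2634 + 16)) = (⅓)/(-2618) = (⅓)*(-1/2618) = -1/7854 ≈ -0.00012732)
N + (-995 - 1*1647) = -1/7854 + (-995 - 1*1647) = -1/7854 + (-995 - 1647) = -1/7854 - 2642 = -20750269/7854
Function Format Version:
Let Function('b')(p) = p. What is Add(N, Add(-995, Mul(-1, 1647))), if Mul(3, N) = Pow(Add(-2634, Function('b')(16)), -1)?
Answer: Rational(-20750269, 7854) ≈ -2642.0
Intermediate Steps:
N = Rational(-1, 7854) (N = Mul(Rational(1, 3), Pow(Add(-2634, 16), -1)) = Mul(Rational(1, 3), Pow(-2618, -1)) = Mul(Rational(1, 3), Rational(-1, 2618)) = Rational(-1, 7854) ≈ -0.00012732)
Add(N, Add(-995, Mul(-1, 1647))) = Add(Rational(-1, 7854), Add(-995, Mul(-1, 1647))) = Add(Rational(-1, 7854), Add(-995, -1647)) = Add(Rational(-1, 7854), -2642) = Rational(-20750269, 7854)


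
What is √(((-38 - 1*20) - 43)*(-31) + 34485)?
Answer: 4*√2351 ≈ 193.95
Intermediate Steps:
√(((-38 - 1*20) - 43)*(-31) + 34485) = √(((-38 - 20) - 43)*(-31) + 34485) = √((-58 - 43)*(-31) + 34485) = √(-101*(-31) + 34485) = √(3131 + 34485) = √37616 = 4*√2351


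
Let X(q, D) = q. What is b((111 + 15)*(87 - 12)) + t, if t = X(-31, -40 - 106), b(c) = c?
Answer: 9419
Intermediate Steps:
t = -31
b((111 + 15)*(87 - 12)) + t = (111 + 15)*(87 - 12) - 31 = 126*75 - 31 = 9450 - 31 = 9419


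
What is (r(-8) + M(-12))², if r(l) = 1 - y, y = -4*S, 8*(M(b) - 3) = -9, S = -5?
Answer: 18769/64 ≈ 293.27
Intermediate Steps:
M(b) = 15/8 (M(b) = 3 + (⅛)*(-9) = 3 - 9/8 = 15/8)
y = 20 (y = -4*(-5) = 20)
r(l) = -19 (r(l) = 1 - 1*20 = 1 - 20 = -19)
(r(-8) + M(-12))² = (-19 + 15/8)² = (-137/8)² = 18769/64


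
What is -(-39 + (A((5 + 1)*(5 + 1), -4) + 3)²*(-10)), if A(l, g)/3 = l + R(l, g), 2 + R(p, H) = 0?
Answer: 110289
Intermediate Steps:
R(p, H) = -2 (R(p, H) = -2 + 0 = -2)
A(l, g) = -6 + 3*l (A(l, g) = 3*(l - 2) = 3*(-2 + l) = -6 + 3*l)
-(-39 + (A((5 + 1)*(5 + 1), -4) + 3)²*(-10)) = -(-39 + ((-6 + 3*((5 + 1)*(5 + 1))) + 3)²*(-10)) = -(-39 + ((-6 + 3*(6*6)) + 3)²*(-10)) = -(-39 + ((-6 + 3*36) + 3)²*(-10)) = -(-39 + ((-6 + 108) + 3)²*(-10)) = -(-39 + (102 + 3)²*(-10)) = -(-39 + 105²*(-10)) = -(-39 + 11025*(-10)) = -(-39 - 110250) = -1*(-110289) = 110289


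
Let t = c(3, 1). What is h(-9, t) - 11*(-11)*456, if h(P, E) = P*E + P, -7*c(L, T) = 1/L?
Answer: 386172/7 ≈ 55167.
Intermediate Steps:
c(L, T) = -1/(7*L)
t = -1/21 (t = -⅐/3 = -⅐*⅓ = -1/21 ≈ -0.047619)
h(P, E) = P + E*P (h(P, E) = E*P + P = P + E*P)
h(-9, t) - 11*(-11)*456 = -9*(1 - 1/21) - 11*(-11)*456 = -9*20/21 + 121*456 = -60/7 + 55176 = 386172/7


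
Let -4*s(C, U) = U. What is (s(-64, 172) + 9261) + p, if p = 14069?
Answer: 23287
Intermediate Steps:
s(C, U) = -U/4
(s(-64, 172) + 9261) + p = (-1/4*172 + 9261) + 14069 = (-43 + 9261) + 14069 = 9218 + 14069 = 23287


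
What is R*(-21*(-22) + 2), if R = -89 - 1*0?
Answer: -41296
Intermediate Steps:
R = -89 (R = -89 + 0 = -89)
R*(-21*(-22) + 2) = -89*(-21*(-22) + 2) = -89*(462 + 2) = -89*464 = -41296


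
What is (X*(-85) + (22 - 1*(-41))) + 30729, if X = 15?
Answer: 29517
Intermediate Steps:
(X*(-85) + (22 - 1*(-41))) + 30729 = (15*(-85) + (22 - 1*(-41))) + 30729 = (-1275 + (22 + 41)) + 30729 = (-1275 + 63) + 30729 = -1212 + 30729 = 29517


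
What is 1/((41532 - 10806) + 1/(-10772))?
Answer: 10772/330980471 ≈ 3.2546e-5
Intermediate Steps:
1/((41532 - 10806) + 1/(-10772)) = 1/(30726 - 1/10772) = 1/(330980471/10772) = 10772/330980471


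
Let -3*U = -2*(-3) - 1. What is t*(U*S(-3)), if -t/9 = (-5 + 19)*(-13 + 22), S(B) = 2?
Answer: 3780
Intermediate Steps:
U = -5/3 (U = -(-2*(-3) - 1)/3 = -(6 - 1)/3 = -⅓*5 = -5/3 ≈ -1.6667)
t = -1134 (t = -9*(-5 + 19)*(-13 + 22) = -126*9 = -9*126 = -1134)
t*(U*S(-3)) = -(-1890)*2 = -1134*(-10/3) = 3780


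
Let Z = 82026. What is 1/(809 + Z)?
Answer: 1/82835 ≈ 1.2072e-5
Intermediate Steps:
1/(809 + Z) = 1/(809 + 82026) = 1/82835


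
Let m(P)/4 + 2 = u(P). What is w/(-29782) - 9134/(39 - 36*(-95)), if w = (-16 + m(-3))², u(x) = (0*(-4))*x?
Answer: -137010586/51507969 ≈ -2.6600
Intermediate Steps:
u(x) = 0 (u(x) = 0*x = 0)
m(P) = -8 (m(P) = -8 + 4*0 = -8 + 0 = -8)
w = 576 (w = (-16 - 8)² = (-24)² = 576)
w/(-29782) - 9134/(39 - 36*(-95)) = 576/(-29782) - 9134/(39 - 36*(-95)) = 576*(-1/29782) - 9134/(39 + 3420) = -288/14891 - 9134/3459 = -137010586/51507969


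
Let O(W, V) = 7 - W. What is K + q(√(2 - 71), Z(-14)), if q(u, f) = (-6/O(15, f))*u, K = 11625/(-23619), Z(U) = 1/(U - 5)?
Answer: -3875/7873 + 3*I*√69/4 ≈ -0.49219 + 6.23*I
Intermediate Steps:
Z(U) = 1/(-5 + U)
K = -3875/7873 (K = 11625*(-1/23619) = -3875/7873 ≈ -0.49219)
q(u, f) = 3*u/4 (q(u, f) = (-6/(7 - 1*15))*u = (-6/(7 - 15))*u = (-6/(-8))*u = (-6*(-⅛))*u = 3*u/4)
K + q(√(2 - 71), Z(-14)) = -3875/7873 + 3*√(2 - 71)/4 = -3875/7873 + 3*√(-69)/4 = -3875/7873 + 3*(I*√69)/4 = -3875/7873 + 3*I*√69/4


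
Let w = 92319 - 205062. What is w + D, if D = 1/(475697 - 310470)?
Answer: -18628187660/165227 ≈ -1.1274e+5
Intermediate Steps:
w = -112743
D = 1/165227 ≈ 6.0523e-6
w + D = -112743 + 1/165227 = -18628187660/165227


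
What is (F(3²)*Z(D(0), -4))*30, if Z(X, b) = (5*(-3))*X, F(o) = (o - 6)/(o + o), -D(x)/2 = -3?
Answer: -450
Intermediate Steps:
D(x) = 6 (D(x) = -2*(-3) = 6)
F(o) = (-6 + o)/(2*o) (F(o) = (-6 + o)/((2*o)) = (-6 + o)*(1/(2*o)) = (-6 + o)/(2*o))
Z(X, b) = -15*X
(F(3²)*Z(D(0), -4))*30 = (((-6 + 3²)/(2*(3²)))*(-15*6))*30 = (((½)*(-6 + 9)/9)*(-90))*30 = (((½)*(⅑)*3)*(-90))*30 = ((⅙)*(-90))*30 = -15*30 = -450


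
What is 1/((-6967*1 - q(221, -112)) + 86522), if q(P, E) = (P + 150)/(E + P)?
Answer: 109/8671124 ≈ 1.2570e-5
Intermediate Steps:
q(P, E) = (150 + P)/(E + P)
1/((-6967*1 - q(221, -112)) + 86522) = 1/((-6967*1 - (150 + 221)/(-112 + 221)) + 86522) = 1/((-6967 - 371/109) + 86522) = 1/(-759774/109 + 86522) = 1/(8671124/109) = 109/8671124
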